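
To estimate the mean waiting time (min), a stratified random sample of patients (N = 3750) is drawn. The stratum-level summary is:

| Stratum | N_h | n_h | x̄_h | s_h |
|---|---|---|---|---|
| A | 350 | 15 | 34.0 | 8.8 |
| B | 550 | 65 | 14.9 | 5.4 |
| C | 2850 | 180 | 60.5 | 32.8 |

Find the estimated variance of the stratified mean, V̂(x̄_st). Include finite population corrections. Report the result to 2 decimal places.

V̂(x̄_st) = Σ W_h² (1 − n_h/N_h) s_h²/n_h, with W_h = N_h/N and N = 3750:
  stratum A: (350/3750)²·(1 − 15/350)·8.8²/15 = 0.0430452
  stratum B: (550/3750)²·(1 − 65/550)·5.4²/65 = 0.00850974
  stratum C: (2850/3750)²·(1 − 180/2850)·32.8²/180 = 3.23421
V̂(x̄_st) = 3.28577

V̂(x̄_st) ≈ 3.29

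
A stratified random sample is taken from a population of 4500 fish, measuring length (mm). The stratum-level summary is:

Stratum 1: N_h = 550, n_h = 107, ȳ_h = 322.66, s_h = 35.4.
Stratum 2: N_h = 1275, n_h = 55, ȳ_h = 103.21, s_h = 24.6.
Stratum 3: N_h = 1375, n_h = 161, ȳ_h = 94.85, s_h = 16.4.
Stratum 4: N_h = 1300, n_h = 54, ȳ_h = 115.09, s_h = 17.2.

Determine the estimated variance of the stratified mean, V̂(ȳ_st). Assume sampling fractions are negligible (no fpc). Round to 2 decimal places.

V̂(ȳ_st) = Σ W_h² s_h²/n_h, with W_h = N_h/N and N = 4500:
  stratum 1: (550/4500)²·35.4²/107 = 0.174954
  stratum 2: (1275/4500)²·24.6²/55 = 0.883289
  stratum 3: (1375/4500)²·16.4²/161 = 0.15597
  stratum 4: (1300/4500)²·17.2²/54 = 0.45722
V̂(ȳ_st) = 1.67143

V̂(ȳ_st) ≈ 1.67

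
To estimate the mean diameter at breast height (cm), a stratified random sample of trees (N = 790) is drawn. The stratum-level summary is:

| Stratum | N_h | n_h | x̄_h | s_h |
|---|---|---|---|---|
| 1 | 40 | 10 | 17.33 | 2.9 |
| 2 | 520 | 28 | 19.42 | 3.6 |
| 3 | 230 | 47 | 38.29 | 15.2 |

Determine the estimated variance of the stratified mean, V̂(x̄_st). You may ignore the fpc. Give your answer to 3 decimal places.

V̂(x̄_st) ≈ 0.619

V̂(x̄_st) = Σ W_h² s_h²/n_h, with W_h = N_h/N and N = 790:
  stratum 1: (40/790)²·2.9²/10 = 0.00215606
  stratum 2: (520/790)²·3.6²/28 = 0.200539
  stratum 3: (230/790)²·15.2²/47 = 0.416669
V̂(x̄_st) = 0.619364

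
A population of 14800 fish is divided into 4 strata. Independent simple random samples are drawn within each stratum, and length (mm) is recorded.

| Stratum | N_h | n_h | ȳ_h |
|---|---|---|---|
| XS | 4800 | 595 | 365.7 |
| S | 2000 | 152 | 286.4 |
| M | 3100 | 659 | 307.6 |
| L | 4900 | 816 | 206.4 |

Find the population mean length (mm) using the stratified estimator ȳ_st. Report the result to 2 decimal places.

ȳ_st ≈ 290.07

N = Σ N_h = 14800. Stratum weights W_h = N_h/N.
ȳ_st = (4800·365.7 + 2000·286.4 + 3100·307.6 + 4900·206.4) / 14800 = 290.0730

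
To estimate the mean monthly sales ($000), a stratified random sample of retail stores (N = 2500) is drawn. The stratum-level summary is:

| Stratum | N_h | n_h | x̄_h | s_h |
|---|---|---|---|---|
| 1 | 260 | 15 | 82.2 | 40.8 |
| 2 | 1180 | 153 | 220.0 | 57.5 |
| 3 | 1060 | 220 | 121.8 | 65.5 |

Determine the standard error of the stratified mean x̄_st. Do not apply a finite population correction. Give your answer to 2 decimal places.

SE(x̄_st) ≈ 3.09

V̂(x̄_st) = Σ W_h² s_h²/n_h, with W_h = N_h/N and N = 2500:
  stratum 1: (260/2500)²·40.8²/15 = 1.20032
  stratum 2: (1180/2500)²·57.5²/153 = 4.81425
  stratum 3: (1060/2500)²·65.5²/220 = 3.50584
V̂(x̄_st) = 9.5204
SE(x̄_st) = √9.5204 = 3.08551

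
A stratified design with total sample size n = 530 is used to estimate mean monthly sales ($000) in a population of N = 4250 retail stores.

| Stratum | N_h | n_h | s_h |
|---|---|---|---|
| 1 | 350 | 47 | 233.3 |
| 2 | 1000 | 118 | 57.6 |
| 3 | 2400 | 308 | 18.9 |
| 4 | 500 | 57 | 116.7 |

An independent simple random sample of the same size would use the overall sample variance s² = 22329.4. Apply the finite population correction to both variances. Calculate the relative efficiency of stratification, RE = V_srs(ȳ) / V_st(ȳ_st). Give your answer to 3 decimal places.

V̂(ȳ_st) = Σ W_h² (1 − n_h/N_h) s_h²/n_h, with W_h = N_h/N and N = 4250:
  stratum 1: (350/4250)²·(1 − 47/350)·233.3²/47 = 6.7993
  stratum 2: (1000/4250)²·(1 − 118/1000)·57.6²/118 = 1.37295
  stratum 3: (2400/4250)²·(1 − 308/2400)·18.9²/308 = 0.32238
  stratum 4: (500/4250)²·(1 − 57/500)·116.7²/57 = 2.92997
V_st = 11.4246
V_srs = (1 − 530/4250)·22329.4/530 = 36.877
Relative efficiency = V_srs / V_st = 36.877/11.4246 = 3.2279

RE ≈ 3.228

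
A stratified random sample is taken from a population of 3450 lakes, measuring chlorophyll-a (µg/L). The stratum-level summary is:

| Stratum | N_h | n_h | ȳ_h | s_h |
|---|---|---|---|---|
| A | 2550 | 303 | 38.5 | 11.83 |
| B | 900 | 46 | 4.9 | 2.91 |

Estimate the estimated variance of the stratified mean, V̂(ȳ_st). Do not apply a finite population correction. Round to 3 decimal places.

V̂(ȳ_st) ≈ 0.265

V̂(ȳ_st) = Σ W_h² s_h²/n_h, with W_h = N_h/N and N = 3450:
  stratum A: (2550/3450)²·11.83²/303 = 0.25233
  stratum B: (900/3450)²·2.91²/46 = 0.0125278
V̂(ȳ_st) = 0.264858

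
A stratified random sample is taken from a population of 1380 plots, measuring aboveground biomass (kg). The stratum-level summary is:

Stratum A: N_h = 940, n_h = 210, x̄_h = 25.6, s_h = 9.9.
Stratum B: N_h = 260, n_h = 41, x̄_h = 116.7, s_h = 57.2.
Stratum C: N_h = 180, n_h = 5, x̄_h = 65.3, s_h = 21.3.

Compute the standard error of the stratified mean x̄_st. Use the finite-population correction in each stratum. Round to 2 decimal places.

V̂(x̄_st) = Σ W_h² (1 − n_h/N_h) s_h²/n_h, with W_h = N_h/N and N = 1380:
  stratum A: (940/1380)²·(1 − 210/940)·9.9²/210 = 0.168168
  stratum B: (260/1380)²·(1 − 41/260)·57.2²/41 = 2.38598
  stratum C: (180/1380)²·(1 − 5/180)·21.3²/5 = 1.50086
V̂(x̄_st) = 4.05502
SE(x̄_st) = √4.05502 = 2.01371

SE(x̄_st) ≈ 2.01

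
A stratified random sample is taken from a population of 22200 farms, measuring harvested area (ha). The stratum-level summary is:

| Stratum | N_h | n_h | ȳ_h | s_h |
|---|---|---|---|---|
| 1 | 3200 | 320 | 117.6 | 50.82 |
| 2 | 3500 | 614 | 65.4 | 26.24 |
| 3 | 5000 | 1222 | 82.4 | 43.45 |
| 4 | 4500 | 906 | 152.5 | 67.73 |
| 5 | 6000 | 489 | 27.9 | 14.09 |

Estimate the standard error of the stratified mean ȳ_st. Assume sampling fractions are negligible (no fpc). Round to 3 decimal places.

SE(ȳ_st) ≈ 0.715

V̂(ȳ_st) = Σ W_h² s_h²/n_h, with W_h = N_h/N and N = 22200:
  stratum 1: (3200/22200)²·50.82²/320 = 0.167692
  stratum 2: (3500/22200)²·26.24²/614 = 0.0278734
  stratum 3: (5000/22200)²·43.45²/1222 = 0.0783687
  stratum 4: (4500/22200)²·67.73²/906 = 0.208043
  stratum 5: (6000/22200)²·14.09²/489 = 0.0296558
V̂(ȳ_st) = 0.511633
SE(ȳ_st) = √0.511633 = 0.715285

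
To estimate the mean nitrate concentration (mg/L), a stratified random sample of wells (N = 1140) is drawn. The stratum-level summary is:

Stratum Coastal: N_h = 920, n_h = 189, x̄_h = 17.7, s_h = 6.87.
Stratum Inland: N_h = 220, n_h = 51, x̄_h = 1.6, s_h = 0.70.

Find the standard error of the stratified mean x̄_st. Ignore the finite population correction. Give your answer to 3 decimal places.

V̂(x̄_st) = Σ W_h² s_h²/n_h, with W_h = N_h/N and N = 1140:
  stratum Coastal: (920/1140)²·6.87²/189 = 0.162636
  stratum Inland: (220/1140)²·0.70²/51 = 0.000357817
V̂(x̄_st) = 0.162994
SE(x̄_st) = √0.162994 = 0.403725

SE(x̄_st) ≈ 0.404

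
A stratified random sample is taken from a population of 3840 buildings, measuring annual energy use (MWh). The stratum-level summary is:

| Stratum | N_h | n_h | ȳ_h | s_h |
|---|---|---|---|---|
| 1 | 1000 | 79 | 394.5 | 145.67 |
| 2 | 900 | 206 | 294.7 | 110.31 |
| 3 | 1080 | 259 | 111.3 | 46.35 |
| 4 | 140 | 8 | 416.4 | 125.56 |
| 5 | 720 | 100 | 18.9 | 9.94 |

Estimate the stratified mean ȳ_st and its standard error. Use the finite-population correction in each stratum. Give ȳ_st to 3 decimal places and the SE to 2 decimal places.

ȳ_st ≈ 221.833, SE ≈ 4.72

ȳ_st = Σ W_h ȳ_h = (1000·394.5 + 900·294.7 + 1080·111.3 + 140·416.4 + 720·18.9)/3840 = 221.83281
V̂(ȳ_st) = Σ W_h² (1 − n_h/N_h) s_h²/n_h, with W_h = N_h/N and N = 3840:
  stratum 1: (1000/3840)²·(1 − 79/1000)·145.67²/79 = 16.7768
  stratum 2: (900/3840)²·(1 − 206/900)·110.31²/206 = 2.50209
  stratum 3: (1080/3840)²·(1 − 259/1080)·46.35²/259 = 0.498774
  stratum 4: (140/3840)²·(1 − 8/140)·125.56²/8 = 2.46975
  stratum 5: (720/3840)²·(1 − 100/720)·9.94²/100 = 0.0299112
V̂(ȳ_st) = 22.2774
SE(ȳ_st) = √22.2774 = 4.71989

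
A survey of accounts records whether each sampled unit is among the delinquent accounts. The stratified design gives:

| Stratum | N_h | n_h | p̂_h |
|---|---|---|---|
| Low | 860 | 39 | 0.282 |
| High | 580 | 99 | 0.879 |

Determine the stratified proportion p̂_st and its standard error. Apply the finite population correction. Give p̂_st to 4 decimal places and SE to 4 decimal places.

p̂_st ≈ 0.5225, SE ≈ 0.0443

N = 1440; stratum weights W_h = N_h/N.
p̂_st = Σ W_h p̂_h = (860·0.282 + 580·0.879)/1440 = 0.52246
V̂(p̂_st) = Σ W_h² (1 − n_h/N_h) p̂_h(1−p̂_h)/(n_h−1):
  stratum Low: (860/1440)²·(1 − 39/860)·0.282·0.718/38 = 0.00181429
  stratum High: (580/1440)²·(1 − 99/580)·0.879·0.121/98 = 0.000146015
V̂(p̂_st) = 0.0019603; SE = √V̂ = 0.0442753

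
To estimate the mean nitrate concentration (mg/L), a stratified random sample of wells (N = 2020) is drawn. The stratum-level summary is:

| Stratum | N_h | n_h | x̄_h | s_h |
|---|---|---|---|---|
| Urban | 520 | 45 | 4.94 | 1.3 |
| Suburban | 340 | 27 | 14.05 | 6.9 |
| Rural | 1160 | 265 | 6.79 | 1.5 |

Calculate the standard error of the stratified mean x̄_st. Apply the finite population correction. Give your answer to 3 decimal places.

SE(x̄_st) ≈ 0.225

V̂(x̄_st) = Σ W_h² (1 − n_h/N_h) s_h²/n_h, with W_h = N_h/N and N = 2020:
  stratum Urban: (520/2020)²·(1 − 45/520)·1.3²/45 = 0.00227336
  stratum Suburban: (340/2020)²·(1 − 27/340)·6.9²/27 = 0.0459891
  stratum Rural: (1160/2020)²·(1 − 265/1160)·1.5²/265 = 0.0021603
V̂(x̄_st) = 0.0504228
SE(x̄_st) = √0.0504228 = 0.22455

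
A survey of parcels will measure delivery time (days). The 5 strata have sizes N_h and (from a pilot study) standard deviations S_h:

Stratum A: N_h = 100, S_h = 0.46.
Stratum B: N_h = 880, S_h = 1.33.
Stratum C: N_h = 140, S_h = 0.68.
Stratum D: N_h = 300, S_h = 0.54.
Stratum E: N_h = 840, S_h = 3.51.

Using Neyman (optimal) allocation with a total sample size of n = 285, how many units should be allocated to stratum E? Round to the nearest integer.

Neyman allocation: n_h = n · N_h S_h / Σ N_i S_i, with n = 285.
  stratum A: N_h·S_h = 100·0.46 = 46.00
  stratum B: N_h·S_h = 880·1.33 = 1170.40
  stratum C: N_h·S_h = 140·0.68 = 95.20
  stratum D: N_h·S_h = 300·0.54 = 162.00
  stratum E: N_h·S_h = 840·3.51 = 2948.40
Σ N_h S_h = 4422.00
n for stratum E = 285·2948.40/4422.00 = 190.026 → 190

190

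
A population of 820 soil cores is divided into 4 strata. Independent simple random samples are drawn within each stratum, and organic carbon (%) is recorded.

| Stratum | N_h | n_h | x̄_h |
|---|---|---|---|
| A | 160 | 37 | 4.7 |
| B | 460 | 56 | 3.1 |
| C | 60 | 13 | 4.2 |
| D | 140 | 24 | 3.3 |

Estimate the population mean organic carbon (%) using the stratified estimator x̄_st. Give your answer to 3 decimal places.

N = Σ N_h = 820. Stratum weights W_h = N_h/N.
x̄_st = (160·4.7 + 460·3.1 + 60·4.2 + 140·3.3) / 820 = 3.52683

x̄_st ≈ 3.527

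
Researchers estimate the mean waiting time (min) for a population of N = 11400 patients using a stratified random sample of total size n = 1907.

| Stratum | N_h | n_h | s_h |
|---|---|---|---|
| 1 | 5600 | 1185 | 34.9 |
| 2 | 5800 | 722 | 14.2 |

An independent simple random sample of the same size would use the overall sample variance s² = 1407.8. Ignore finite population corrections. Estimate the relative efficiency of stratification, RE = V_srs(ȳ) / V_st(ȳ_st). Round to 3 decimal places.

RE ≈ 2.305

V̂(ȳ_st) = Σ W_h² s_h²/n_h, with W_h = N_h/N and N = 11400:
  stratum 1: (5600/11400)²·34.9²/1185 = 0.248027
  stratum 2: (5800/11400)²·14.2²/722 = 0.0722913
V_st = 0.320318
V_srs = s²/n = 1407.8/1907 = 0.738228
Relative efficiency = V_srs / V_st = 0.738228/0.320318 = 2.3047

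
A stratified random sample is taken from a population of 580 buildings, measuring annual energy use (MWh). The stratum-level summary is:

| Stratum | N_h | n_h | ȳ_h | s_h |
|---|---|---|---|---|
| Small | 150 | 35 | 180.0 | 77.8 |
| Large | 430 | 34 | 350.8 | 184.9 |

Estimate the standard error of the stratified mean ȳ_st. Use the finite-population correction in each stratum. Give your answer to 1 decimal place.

V̂(ȳ_st) = Σ W_h² (1 − n_h/N_h) s_h²/n_h, with W_h = N_h/N and N = 580:
  stratum Small: (150/580)²·(1 − 35/150)·77.8²/35 = 8.86797
  stratum Large: (430/580)²·(1 − 34/430)·184.9²/34 = 508.982
V̂(ȳ_st) = 517.85
SE(ȳ_st) = √517.85 = 22.7563

SE(ȳ_st) ≈ 22.8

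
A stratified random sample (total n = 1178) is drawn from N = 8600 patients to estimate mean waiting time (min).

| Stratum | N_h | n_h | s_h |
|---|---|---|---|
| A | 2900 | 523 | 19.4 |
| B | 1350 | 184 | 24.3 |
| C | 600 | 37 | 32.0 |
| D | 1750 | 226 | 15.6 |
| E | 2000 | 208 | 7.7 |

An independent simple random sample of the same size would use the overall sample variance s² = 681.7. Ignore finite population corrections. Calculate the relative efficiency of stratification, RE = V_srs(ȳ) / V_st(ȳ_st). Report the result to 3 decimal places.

V̂(ȳ_st) = Σ W_h² s_h²/n_h, with W_h = N_h/N and N = 8600:
  stratum A: (2900/8600)²·19.4²/523 = 0.0818278
  stratum B: (1350/8600)²·24.3²/184 = 0.0790798
  stratum C: (600/8600)²·32.0²/37 = 0.134711
  stratum D: (1750/8600)²·15.6²/226 = 0.0445882
  stratum E: (2000/8600)²·7.7²/208 = 0.0154163
V_st = 0.355623
V_srs = s²/n = 681.7/1178 = 0.578693
Relative efficiency = V_srs / V_st = 0.578693/0.355623 = 1.6273

RE ≈ 1.627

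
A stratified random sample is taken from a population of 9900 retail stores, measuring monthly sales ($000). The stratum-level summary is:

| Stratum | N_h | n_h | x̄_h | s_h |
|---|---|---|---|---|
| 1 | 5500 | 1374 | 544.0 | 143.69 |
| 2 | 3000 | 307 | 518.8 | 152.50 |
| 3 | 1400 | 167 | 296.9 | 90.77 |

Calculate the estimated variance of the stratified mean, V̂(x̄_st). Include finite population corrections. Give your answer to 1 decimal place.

V̂(x̄_st) = Σ W_h² (1 − n_h/N_h) s_h²/n_h, with W_h = N_h/N and N = 9900:
  stratum 1: (5500/9900)²·(1 − 1374/5500)·143.69²/1374 = 3.47927
  stratum 2: (3000/9900)²·(1 − 307/3000)·152.50²/307 = 6.24437
  stratum 3: (1400/9900)²·(1 − 167/1400)·90.77²/167 = 0.868938
V̂(x̄_st) = 10.5926

V̂(x̄_st) ≈ 10.6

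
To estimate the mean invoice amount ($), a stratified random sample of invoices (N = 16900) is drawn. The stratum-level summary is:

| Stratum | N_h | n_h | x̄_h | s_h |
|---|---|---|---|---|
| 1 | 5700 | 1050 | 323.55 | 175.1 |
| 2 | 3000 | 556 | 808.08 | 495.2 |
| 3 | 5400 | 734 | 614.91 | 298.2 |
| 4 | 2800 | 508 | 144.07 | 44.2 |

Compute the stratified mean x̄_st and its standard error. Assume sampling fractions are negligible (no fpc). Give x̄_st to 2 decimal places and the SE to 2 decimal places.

x̄_st ≈ 472.92, SE ≈ 5.45

x̄_st = Σ W_h x̄_h = (5700·323.55 + 3000·808.08 + 5400·614.91 + 2800·144.07)/16900 = 472.92219
V̂(x̄_st) = Σ W_h² s_h²/n_h, with W_h = N_h/N and N = 16900:
  stratum 1: (5700/16900)²·175.1²/1050 = 3.32169
  stratum 2: (3000/16900)²·495.2²/556 = 13.8981
  stratum 3: (5400/16900)²·298.2²/734 = 12.369
  stratum 4: (2800/16900)²·44.2²/508 = 0.105566
V̂(x̄_st) = 29.6943
SE(x̄_st) = √29.6943 = 5.44925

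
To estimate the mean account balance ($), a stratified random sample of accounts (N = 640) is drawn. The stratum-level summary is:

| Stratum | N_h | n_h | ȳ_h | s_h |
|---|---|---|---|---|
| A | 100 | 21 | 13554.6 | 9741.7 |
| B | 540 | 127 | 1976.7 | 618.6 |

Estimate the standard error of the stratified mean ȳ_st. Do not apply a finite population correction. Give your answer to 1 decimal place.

V̂(ȳ_st) = Σ W_h² s_h²/n_h, with W_h = N_h/N and N = 640:
  stratum A: (100/640)²·9741.7²/21 = 110329
  stratum B: (540/640)²·618.6²/127 = 2145.08
V̂(ȳ_st) = 112474
SE(ȳ_st) = √112474 = 335.372

SE(ȳ_st) ≈ 335.4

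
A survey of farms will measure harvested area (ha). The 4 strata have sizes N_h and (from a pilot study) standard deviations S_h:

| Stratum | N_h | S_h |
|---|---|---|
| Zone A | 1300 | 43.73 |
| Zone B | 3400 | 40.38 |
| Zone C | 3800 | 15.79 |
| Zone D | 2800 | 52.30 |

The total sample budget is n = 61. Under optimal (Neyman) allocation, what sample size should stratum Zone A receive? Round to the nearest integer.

9

Neyman allocation: n_h = n · N_h S_h / Σ N_i S_i, with n = 61.
  stratum Zone A: N_h·S_h = 1300·43.73 = 56849.00
  stratum Zone B: N_h·S_h = 3400·40.38 = 137292.00
  stratum Zone C: N_h·S_h = 3800·15.79 = 60002.00
  stratum Zone D: N_h·S_h = 2800·52.30 = 146440.00
Σ N_h S_h = 400583.00
n for stratum Zone A = 61·56849.00/400583.00 = 8.657 → 9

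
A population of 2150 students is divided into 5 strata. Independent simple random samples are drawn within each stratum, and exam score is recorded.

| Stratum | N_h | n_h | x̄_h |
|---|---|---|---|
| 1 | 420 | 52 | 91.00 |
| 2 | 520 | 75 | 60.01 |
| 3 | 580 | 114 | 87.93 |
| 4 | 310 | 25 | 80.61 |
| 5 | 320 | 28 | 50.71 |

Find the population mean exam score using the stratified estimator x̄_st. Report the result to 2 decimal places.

N = Σ N_h = 2150. Stratum weights W_h = N_h/N.
x̄_st = (420·91.00 + 520·60.01 + 580·87.93 + 310·80.61 + 320·50.71) / 2150 = 75.1818

x̄_st ≈ 75.18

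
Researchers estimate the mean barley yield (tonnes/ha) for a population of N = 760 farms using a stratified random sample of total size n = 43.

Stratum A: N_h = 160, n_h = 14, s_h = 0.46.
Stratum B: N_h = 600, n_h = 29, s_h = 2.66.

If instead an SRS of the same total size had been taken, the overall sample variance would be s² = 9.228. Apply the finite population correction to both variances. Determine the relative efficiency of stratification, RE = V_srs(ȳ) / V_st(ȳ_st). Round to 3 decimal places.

RE ≈ 1.393

V̂(ȳ_st) = Σ W_h² (1 − n_h/N_h) s_h²/n_h, with W_h = N_h/N and N = 760:
  stratum A: (160/760)²·(1 − 14/160)·0.46²/14 = 0.00061127
  stratum B: (600/760)²·(1 − 29/600)·2.66²/29 = 0.144719
V_st = 0.14533
V_srs = (1 − 43/760)·9.228/43 = 0.202463
Relative efficiency = V_srs / V_st = 0.202463/0.14533 = 1.3931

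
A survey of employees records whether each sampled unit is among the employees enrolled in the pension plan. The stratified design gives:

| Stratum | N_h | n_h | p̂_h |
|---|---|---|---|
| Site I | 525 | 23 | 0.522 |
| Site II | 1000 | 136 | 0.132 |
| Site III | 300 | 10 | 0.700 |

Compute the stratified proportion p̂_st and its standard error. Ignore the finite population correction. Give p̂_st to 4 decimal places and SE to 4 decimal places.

p̂_st ≈ 0.3376, SE ≈ 0.0427

N = 1825; stratum weights W_h = N_h/N.
p̂_st = Σ W_h p̂_h = (525·0.522 + 1000·0.132 + 300·0.700)/1825 = 0.33756
V̂(p̂_st) = Σ W_h² p̂_h(1−p̂_h)/(n_h−1):
  stratum Site I: (525/1825)²·0.522·0.478/22 = 0.000938574
  stratum Site II: (1000/1825)²·0.132·0.868/135 = 0.00025482
  stratum Site III: (300/1825)²·0.700·0.300/9 = 0.000630512
V̂(p̂_st) = 0.00182391; SE = √V̂ = 0.0427072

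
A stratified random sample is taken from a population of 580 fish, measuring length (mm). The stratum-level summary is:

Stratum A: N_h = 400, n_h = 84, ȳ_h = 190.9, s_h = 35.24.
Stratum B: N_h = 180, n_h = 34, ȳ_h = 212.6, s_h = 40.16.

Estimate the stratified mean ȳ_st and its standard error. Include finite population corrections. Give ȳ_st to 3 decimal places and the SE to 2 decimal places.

ȳ_st = Σ W_h ȳ_h = (400·190.9 + 180·212.6)/580 = 197.63448
V̂(ȳ_st) = Σ W_h² (1 − n_h/N_h) s_h²/n_h, with W_h = N_h/N and N = 580:
  stratum A: (400/580)²·(1 − 84/400)·35.24²/84 = 5.55499
  stratum B: (180/580)²·(1 − 34/180)·40.16²/34 = 3.70576
V̂(ȳ_st) = 9.26076
SE(ȳ_st) = √9.26076 = 3.04315

ȳ_st ≈ 197.634, SE ≈ 3.04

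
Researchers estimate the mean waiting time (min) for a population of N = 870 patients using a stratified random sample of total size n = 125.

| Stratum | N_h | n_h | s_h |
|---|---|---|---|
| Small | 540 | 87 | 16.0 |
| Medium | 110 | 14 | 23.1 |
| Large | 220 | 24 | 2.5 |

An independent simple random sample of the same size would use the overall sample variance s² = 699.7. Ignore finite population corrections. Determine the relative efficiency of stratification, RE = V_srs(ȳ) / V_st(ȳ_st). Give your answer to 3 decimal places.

V̂(ȳ_st) = Σ W_h² s_h²/n_h, with W_h = N_h/N and N = 870:
  stratum Small: (540/870)²·16.0²/87 = 1.13363
  stratum Medium: (110/870)²·23.1²/14 = 0.609316
  stratum Large: (220/870)²·2.5²/24 = 0.0166524
V_st = 1.75959
V_srs = s²/n = 699.7/125 = 5.5976
Relative efficiency = V_srs / V_st = 5.5976/1.75959 = 3.1812

RE ≈ 3.181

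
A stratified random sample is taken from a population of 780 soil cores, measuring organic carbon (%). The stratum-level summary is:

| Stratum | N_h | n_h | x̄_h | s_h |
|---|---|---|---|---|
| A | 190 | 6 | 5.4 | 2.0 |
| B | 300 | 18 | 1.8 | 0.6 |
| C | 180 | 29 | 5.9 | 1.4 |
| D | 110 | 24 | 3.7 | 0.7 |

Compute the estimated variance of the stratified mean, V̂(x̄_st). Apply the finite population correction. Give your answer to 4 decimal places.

V̂(x̄_st) = Σ W_h² (1 − n_h/N_h) s_h²/n_h, with W_h = N_h/N and N = 780:
  stratum A: (190/780)²·(1 − 6/190)·2.0²/6 = 0.0383081
  stratum B: (300/780)²·(1 − 18/300)·0.6²/18 = 0.00278107
  stratum C: (180/780)²·(1 − 29/180)·1.4²/29 = 0.00301938
  stratum D: (110/780)²·(1 − 24/110)·0.7²/24 = 0.000317458
V̂(x̄_st) = 0.044426

V̂(x̄_st) ≈ 0.0444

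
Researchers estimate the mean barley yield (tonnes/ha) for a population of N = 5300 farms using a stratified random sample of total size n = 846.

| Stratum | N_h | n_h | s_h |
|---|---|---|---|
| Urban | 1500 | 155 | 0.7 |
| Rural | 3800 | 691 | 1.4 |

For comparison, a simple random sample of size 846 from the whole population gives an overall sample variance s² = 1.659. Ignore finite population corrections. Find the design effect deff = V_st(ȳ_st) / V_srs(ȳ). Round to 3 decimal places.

deff ≈ 0.873

V̂(ȳ_st) = Σ W_h² s_h²/n_h, with W_h = N_h/N and N = 5300:
  stratum Urban: (1500/5300)²·0.7²/155 = 0.000253218
  stratum Rural: (3800/5300)²·1.4²/691 = 0.00145812
V_st = 0.00171134
V_srs = s²/n = 1.659/846 = 0.00196099
deff = V_st / V_srs = 0.00171134/0.00196099 = 0.8727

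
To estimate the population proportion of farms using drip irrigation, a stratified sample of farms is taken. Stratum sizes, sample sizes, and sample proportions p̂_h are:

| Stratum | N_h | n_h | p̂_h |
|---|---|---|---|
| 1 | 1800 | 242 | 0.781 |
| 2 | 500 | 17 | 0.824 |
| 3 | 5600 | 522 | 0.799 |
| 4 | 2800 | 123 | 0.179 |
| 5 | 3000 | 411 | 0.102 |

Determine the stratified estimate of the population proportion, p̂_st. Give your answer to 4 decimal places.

p̂_st ≈ 0.5182

N = 13700; stratum weights W_h = N_h/N.
p̂_st = Σ W_h p̂_h = (1800·0.781 + 500·0.824 + 5600·0.799 + 2800·0.179 + 3000·0.102)/13700 = 0.51820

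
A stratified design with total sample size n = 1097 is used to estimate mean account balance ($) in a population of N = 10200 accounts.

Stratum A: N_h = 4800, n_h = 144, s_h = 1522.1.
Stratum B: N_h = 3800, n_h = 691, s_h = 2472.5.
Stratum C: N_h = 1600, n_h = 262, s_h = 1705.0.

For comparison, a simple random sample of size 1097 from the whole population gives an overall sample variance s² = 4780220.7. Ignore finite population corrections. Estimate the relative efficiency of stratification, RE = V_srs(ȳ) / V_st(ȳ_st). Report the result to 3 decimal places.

RE ≈ 0.861

V̂(ȳ_st) = Σ W_h² s_h²/n_h, with W_h = N_h/N and N = 10200:
  stratum A: (4800/10200)²·1522.1²/144 = 3562.92
  stratum B: (3800/10200)²·2472.5²/691 = 1227.9
  stratum C: (1600/10200)²·1705.0²/262 = 273.015
V_st = 5063.83
V_srs = s²/n = 4780220.7/1097 = 4357.54
Relative efficiency = V_srs / V_st = 4357.54/5063.83 = 0.8605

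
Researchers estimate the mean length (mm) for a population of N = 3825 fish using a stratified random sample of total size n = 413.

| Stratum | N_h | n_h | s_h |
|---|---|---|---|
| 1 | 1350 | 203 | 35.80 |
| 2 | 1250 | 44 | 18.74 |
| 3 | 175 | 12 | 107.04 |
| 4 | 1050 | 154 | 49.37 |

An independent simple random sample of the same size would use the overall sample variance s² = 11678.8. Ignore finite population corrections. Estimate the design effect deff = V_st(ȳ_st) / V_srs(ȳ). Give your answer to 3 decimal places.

deff ≈ 0.171

V̂(ȳ_st) = Σ W_h² s_h²/n_h, with W_h = N_h/N and N = 3825:
  stratum 1: (1350/3825)²·35.80²/203 = 0.786456
  stratum 2: (1250/3825)²·18.74²/44 = 0.8524
  stratum 3: (175/3825)²·107.04²/12 = 1.99859
  stratum 4: (1050/3825)²·49.37²/154 = 1.19267
V_st = 4.83012
V_srs = s²/n = 11678.8/413 = 28.278
deff = V_st / V_srs = 4.83012/28.278 = 0.1708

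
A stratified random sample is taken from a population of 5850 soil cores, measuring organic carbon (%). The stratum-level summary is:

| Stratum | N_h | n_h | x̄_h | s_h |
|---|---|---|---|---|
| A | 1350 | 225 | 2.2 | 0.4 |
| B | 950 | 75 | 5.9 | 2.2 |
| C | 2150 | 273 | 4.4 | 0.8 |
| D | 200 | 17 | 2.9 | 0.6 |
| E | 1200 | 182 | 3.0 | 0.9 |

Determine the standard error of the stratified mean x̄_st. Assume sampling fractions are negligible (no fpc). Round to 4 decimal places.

SE(x̄_st) ≈ 0.0476

V̂(x̄_st) = Σ W_h² s_h²/n_h, with W_h = N_h/N and N = 5850:
  stratum A: (1350/5850)²·0.4²/225 = 3.78698e-05
  stratum B: (950/5850)²·2.2²/75 = 0.00170184
  stratum C: (2150/5850)²·0.8²/273 = 0.000316652
  stratum D: (200/5850)²·0.6²/17 = 2.47515e-05
  stratum E: (1200/5850)²·0.9²/182 = 0.000187268
V̂(x̄_st) = 0.00226839
SE(x̄_st) = √0.00226839 = 0.0476276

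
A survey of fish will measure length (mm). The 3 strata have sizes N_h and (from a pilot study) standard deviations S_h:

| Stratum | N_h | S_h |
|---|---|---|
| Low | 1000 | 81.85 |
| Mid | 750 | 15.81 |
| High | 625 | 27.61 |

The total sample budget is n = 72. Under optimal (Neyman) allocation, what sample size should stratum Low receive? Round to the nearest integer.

Neyman allocation: n_h = n · N_h S_h / Σ N_i S_i, with n = 72.
  stratum Low: N_h·S_h = 1000·81.85 = 81850.00
  stratum Mid: N_h·S_h = 750·15.81 = 11857.50
  stratum High: N_h·S_h = 625·27.61 = 17256.25
Σ N_h S_h = 110963.75
n for stratum Low = 72·81850.00/110963.75 = 53.109 → 53

53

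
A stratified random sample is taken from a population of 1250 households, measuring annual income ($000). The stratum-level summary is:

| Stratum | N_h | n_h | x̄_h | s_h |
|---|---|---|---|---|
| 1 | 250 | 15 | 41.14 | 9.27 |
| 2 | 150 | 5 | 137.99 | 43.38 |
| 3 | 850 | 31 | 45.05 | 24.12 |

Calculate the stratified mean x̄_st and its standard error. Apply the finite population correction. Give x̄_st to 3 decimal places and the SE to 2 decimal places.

x̄_st = Σ W_h x̄_h = (250·41.14 + 150·137.99 + 850·45.05)/1250 = 55.42080
V̂(x̄_st) = Σ W_h² (1 − n_h/N_h) s_h²/n_h, with W_h = N_h/N and N = 1250:
  stratum 1: (250/1250)²·(1 − 15/250)·9.27²/15 = 0.215405
  stratum 2: (150/1250)²·(1 − 5/150)·43.38²/5 = 5.239
  stratum 3: (850/1250)²·(1 − 31/850)·24.12²/31 = 8.36134
V̂(x̄_st) = 13.8157
SE(x̄_st) = √13.8157 = 3.71695

x̄_st ≈ 55.421, SE ≈ 3.72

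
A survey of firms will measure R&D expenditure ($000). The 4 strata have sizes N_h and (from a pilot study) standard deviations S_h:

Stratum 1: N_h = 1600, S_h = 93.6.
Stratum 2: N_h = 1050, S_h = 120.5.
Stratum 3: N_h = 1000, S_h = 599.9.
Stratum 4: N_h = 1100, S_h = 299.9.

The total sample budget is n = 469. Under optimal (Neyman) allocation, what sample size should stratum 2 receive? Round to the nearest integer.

49

Neyman allocation: n_h = n · N_h S_h / Σ N_i S_i, with n = 469.
  stratum 1: N_h·S_h = 1600·93.6 = 149760.00
  stratum 2: N_h·S_h = 1050·120.5 = 126525.00
  stratum 3: N_h·S_h = 1000·599.9 = 599900.00
  stratum 4: N_h·S_h = 1100·299.9 = 329890.00
Σ N_h S_h = 1206075.00
n for stratum 2 = 469·126525.00/1206075.00 = 49.201 → 49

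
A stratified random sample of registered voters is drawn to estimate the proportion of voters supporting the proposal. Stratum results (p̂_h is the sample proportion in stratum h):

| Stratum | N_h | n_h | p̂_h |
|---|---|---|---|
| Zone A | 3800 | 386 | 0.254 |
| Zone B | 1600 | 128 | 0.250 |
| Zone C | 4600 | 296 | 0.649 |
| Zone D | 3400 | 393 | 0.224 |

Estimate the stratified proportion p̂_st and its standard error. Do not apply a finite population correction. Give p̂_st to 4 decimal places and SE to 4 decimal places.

p̂_st ≈ 0.3815, SE ≈ 0.0134

N = 13400; stratum weights W_h = N_h/N.
p̂_st = Σ W_h p̂_h = (3800·0.254 + 1600·0.250 + 4600·0.649 + 3400·0.224)/13400 = 0.38151
V̂(p̂_st) = Σ W_h² p̂_h(1−p̂_h)/(n_h−1):
  stratum Zone A: (3800/13400)²·0.254·0.746/385 = 3.95794e-05
  stratum Zone B: (1600/13400)²·0.250·0.750/127 = 2.10488e-05
  stratum Zone C: (4600/13400)²·0.649·0.351/295 = 9.09988e-05
  stratum Zone D: (3400/13400)²·0.224·0.776/392 = 2.85478e-05
V̂(p̂_st) = 0.000180175; SE = √V̂ = 0.0134229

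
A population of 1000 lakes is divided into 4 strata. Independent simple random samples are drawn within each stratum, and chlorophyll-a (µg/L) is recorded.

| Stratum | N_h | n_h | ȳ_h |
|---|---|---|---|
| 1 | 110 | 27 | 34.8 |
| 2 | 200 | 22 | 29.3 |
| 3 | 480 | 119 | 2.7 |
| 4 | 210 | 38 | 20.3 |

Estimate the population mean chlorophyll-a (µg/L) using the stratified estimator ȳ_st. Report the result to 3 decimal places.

ȳ_st ≈ 15.247

N = Σ N_h = 1000. Stratum weights W_h = N_h/N.
ȳ_st = (110·34.8 + 200·29.3 + 480·2.7 + 210·20.3) / 1000 = 15.24700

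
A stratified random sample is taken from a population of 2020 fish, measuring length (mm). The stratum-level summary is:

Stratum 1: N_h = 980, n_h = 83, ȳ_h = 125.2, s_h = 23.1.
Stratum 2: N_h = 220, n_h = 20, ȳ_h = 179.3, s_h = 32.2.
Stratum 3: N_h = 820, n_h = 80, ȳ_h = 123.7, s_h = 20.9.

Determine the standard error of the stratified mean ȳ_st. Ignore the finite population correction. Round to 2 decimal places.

V̂(ȳ_st) = Σ W_h² s_h²/n_h, with W_h = N_h/N and N = 2020:
  stratum 1: (980/2020)²·23.1²/83 = 1.5132
  stratum 2: (220/2020)²·32.2²/20 = 0.614928
  stratum 3: (820/2020)²·20.9²/80 = 0.899762
V̂(ȳ_st) = 3.02789
SE(ȳ_st) = √3.02789 = 1.74008

SE(ȳ_st) ≈ 1.74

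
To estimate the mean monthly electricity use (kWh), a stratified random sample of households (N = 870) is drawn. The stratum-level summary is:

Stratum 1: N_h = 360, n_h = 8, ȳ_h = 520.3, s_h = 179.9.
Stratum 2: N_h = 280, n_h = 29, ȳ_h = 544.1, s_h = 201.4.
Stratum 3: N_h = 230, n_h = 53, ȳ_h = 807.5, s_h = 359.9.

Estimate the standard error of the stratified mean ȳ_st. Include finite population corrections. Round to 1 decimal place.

SE(ȳ_st) ≈ 30.6

V̂(ȳ_st) = Σ W_h² (1 − n_h/N_h) s_h²/n_h, with W_h = N_h/N and N = 870:
  stratum 1: (360/870)²·(1 − 8/360)·179.9²/8 = 677.297
  stratum 2: (280/870)²·(1 − 29/280)·201.4²/29 = 129.872
  stratum 3: (230/870)²·(1 − 53/230)·359.9²/53 = 131.447
V̂(ȳ_st) = 938.615
SE(ȳ_st) = √938.615 = 30.6368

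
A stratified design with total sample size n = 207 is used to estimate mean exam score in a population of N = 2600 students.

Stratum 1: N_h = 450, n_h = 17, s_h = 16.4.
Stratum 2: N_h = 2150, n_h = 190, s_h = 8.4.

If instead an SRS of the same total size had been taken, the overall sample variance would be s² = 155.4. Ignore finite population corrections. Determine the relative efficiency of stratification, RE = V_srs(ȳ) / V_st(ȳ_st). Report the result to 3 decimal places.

V̂(ȳ_st) = Σ W_h² s_h²/n_h, with W_h = N_h/N and N = 2600:
  stratum 1: (450/2600)²·16.4²/17 = 0.473933
  stratum 2: (2150/2600)²·8.4²/190 = 0.253942
V_st = 0.727876
V_srs = s²/n = 155.4/207 = 0.750725
Relative efficiency = V_srs / V_st = 0.750725/0.727876 = 1.0314

RE ≈ 1.031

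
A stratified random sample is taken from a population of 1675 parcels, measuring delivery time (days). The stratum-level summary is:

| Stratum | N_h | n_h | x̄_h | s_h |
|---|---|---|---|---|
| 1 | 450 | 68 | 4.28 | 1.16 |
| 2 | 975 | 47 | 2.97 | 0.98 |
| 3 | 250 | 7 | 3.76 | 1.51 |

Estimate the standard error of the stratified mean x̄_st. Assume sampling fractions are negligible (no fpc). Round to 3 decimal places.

V̂(x̄_st) = Σ W_h² s_h²/n_h, with W_h = N_h/N and N = 1675:
  stratum 1: (450/1675)²·1.16²/68 = 0.00142824
  stratum 2: (975/1675)²·0.98²/47 = 0.00692363
  stratum 3: (250/1675)²·1.51²/7 = 0.00725615
V̂(x̄_st) = 0.015608
SE(x̄_st) = √0.015608 = 0.124932

SE(x̄_st) ≈ 0.125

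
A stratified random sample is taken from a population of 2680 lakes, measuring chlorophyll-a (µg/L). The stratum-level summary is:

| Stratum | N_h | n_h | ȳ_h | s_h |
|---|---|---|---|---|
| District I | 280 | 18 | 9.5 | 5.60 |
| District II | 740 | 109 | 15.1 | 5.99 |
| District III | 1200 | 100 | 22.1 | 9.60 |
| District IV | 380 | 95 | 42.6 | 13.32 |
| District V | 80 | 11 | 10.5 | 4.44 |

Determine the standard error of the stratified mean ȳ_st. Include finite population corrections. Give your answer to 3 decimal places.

SE(ȳ_st) ≈ 0.488

V̂(ȳ_st) = Σ W_h² (1 − n_h/N_h) s_h²/n_h, with W_h = N_h/N and N = 2680:
  stratum District I: (280/2680)²·(1 − 18/280)·5.60²/18 = 0.0177948
  stratum District II: (740/2680)²·(1 − 109/740)·5.99²/109 = 0.0214002
  stratum District III: (1200/2680)²·(1 − 100/1200)·9.60²/100 = 0.169374
  stratum District IV: (380/2680)²·(1 − 95/380)·13.32²/95 = 0.0281607
  stratum District V: (80/2680)²·(1 − 11/80)·4.44²/11 = 0.00137735
V̂(ȳ_st) = 0.238107
SE(ȳ_st) = √0.238107 = 0.487962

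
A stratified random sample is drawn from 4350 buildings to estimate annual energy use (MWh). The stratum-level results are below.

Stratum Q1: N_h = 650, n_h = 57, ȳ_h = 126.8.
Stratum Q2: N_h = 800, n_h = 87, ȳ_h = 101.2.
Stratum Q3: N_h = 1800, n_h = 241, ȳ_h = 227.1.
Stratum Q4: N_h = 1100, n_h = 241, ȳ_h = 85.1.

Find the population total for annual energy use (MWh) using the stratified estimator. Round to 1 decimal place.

τ̂_st ≈ 665770.0

τ̂_st = Σ N_h ȳ_h = 650·126.8 + 800·101.2 + 1800·227.1 + 1100·85.1 = 665770.0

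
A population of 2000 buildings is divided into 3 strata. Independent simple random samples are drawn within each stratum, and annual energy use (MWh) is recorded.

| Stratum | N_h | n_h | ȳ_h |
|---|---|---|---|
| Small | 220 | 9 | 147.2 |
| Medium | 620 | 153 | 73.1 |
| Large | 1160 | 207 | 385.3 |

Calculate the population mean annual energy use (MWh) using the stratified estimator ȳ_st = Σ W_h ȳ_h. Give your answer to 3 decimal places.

N = Σ N_h = 2000. Stratum weights W_h = N_h/N.
ȳ_st = (220·147.2 + 620·73.1 + 1160·385.3) / 2000 = 262.32700

ȳ_st ≈ 262.327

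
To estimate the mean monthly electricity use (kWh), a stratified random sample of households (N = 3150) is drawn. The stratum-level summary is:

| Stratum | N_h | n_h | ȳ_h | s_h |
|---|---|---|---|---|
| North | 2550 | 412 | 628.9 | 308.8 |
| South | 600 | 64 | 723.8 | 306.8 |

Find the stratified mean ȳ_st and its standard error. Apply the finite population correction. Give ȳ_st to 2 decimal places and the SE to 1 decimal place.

ȳ_st = Σ W_h ȳ_h = (2550·628.9 + 600·723.8)/3150 = 646.97619
V̂(ȳ_st) = Σ W_h² (1 − n_h/N_h) s_h²/n_h, with W_h = N_h/N and N = 3150:
  stratum North: (2550/3150)²·(1 − 412/2550)·308.8²/412 = 127.17
  stratum South: (600/3150)²·(1 − 64/600)·306.8²/64 = 47.6679
V̂(ȳ_st) = 174.838
SE(ȳ_st) = √174.838 = 13.2226

ȳ_st ≈ 646.98, SE ≈ 13.2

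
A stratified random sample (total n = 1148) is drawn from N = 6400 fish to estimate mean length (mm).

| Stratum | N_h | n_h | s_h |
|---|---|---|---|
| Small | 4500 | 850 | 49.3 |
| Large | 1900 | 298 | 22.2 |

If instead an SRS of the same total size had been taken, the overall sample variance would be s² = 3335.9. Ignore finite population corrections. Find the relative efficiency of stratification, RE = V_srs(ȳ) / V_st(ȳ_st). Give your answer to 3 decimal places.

V̂(ȳ_st) = Σ W_h² s_h²/n_h, with W_h = N_h/N and N = 6400:
  stratum Small: (4500/6400)²·49.3²/850 = 1.41364
  stratum Large: (1900/6400)²·22.2²/298 = 0.14576
V_st = 1.5594
V_srs = s²/n = 3335.9/1148 = 2.90584
Relative efficiency = V_srs / V_st = 2.90584/1.5594 = 1.8634

RE ≈ 1.863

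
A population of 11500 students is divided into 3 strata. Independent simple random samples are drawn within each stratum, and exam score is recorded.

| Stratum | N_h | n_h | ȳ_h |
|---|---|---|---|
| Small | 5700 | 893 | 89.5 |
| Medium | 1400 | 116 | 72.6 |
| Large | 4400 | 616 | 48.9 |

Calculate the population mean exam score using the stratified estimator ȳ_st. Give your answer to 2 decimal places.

ȳ_st ≈ 71.91

N = Σ N_h = 11500. Stratum weights W_h = N_h/N.
ȳ_st = (5700·89.5 + 1400·72.6 + 4400·48.9) / 11500 = 71.9087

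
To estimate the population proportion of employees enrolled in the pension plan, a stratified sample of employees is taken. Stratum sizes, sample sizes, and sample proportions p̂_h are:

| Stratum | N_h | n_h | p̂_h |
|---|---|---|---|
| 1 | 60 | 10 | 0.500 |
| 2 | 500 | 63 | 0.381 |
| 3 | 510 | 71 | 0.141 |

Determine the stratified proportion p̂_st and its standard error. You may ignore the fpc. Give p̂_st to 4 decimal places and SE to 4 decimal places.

p̂_st ≈ 0.2733, SE ≈ 0.0362

N = 1070; stratum weights W_h = N_h/N.
p̂_st = Σ W_h p̂_h = (60·0.500 + 500·0.381 + 510·0.141)/1070 = 0.27328
V̂(p̂_st) = Σ W_h² p̂_h(1−p̂_h)/(n_h−1):
  stratum 1: (60/1070)²·0.500·0.500/9 = 8.73439e-05
  stratum 2: (500/1070)²·0.381·0.619/62 = 0.000830609
  stratum 3: (510/1070)²·0.141·0.859/70 = 0.000393086
V̂(p̂_st) = 0.00131104; SE = √V̂ = 0.0362083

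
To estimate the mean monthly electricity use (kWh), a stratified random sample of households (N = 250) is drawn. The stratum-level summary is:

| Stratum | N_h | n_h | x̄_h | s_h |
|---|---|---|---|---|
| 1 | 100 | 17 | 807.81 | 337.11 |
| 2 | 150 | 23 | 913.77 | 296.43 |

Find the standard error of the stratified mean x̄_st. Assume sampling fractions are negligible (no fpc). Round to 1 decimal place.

SE(x̄_st) ≈ 49.4

V̂(x̄_st) = Σ W_h² s_h²/n_h, with W_h = N_h/N and N = 250:
  stratum 1: (100/250)²·337.11²/17 = 1069.58
  stratum 2: (150/250)²·296.43²/23 = 1375.37
V̂(x̄_st) = 2444.95
SE(x̄_st) = √2444.95 = 49.4464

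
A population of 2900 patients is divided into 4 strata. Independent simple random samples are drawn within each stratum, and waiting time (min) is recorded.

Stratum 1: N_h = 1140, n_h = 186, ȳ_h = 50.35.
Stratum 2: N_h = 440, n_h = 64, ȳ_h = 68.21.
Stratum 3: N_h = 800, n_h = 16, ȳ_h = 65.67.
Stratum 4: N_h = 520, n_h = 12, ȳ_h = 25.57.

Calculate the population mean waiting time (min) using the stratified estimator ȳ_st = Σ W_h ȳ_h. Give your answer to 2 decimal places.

N = Σ N_h = 2900. Stratum weights W_h = N_h/N.
ȳ_st = (1140·50.35 + 440·68.21 + 800·65.67 + 520·25.57) / 2900 = 52.8427

ȳ_st ≈ 52.84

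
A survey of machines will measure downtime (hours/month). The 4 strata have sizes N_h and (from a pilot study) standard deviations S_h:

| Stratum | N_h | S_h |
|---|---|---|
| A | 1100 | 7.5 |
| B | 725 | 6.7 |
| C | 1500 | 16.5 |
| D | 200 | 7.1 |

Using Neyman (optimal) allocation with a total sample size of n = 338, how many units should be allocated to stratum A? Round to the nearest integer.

Neyman allocation: n_h = n · N_h S_h / Σ N_i S_i, with n = 338.
  stratum A: N_h·S_h = 1100·7.5 = 8250.00
  stratum B: N_h·S_h = 725·6.7 = 4857.50
  stratum C: N_h·S_h = 1500·16.5 = 24750.00
  stratum D: N_h·S_h = 200·7.1 = 1420.00
Σ N_h S_h = 39277.50
n for stratum A = 338·8250.00/39277.50 = 70.995 → 71

71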